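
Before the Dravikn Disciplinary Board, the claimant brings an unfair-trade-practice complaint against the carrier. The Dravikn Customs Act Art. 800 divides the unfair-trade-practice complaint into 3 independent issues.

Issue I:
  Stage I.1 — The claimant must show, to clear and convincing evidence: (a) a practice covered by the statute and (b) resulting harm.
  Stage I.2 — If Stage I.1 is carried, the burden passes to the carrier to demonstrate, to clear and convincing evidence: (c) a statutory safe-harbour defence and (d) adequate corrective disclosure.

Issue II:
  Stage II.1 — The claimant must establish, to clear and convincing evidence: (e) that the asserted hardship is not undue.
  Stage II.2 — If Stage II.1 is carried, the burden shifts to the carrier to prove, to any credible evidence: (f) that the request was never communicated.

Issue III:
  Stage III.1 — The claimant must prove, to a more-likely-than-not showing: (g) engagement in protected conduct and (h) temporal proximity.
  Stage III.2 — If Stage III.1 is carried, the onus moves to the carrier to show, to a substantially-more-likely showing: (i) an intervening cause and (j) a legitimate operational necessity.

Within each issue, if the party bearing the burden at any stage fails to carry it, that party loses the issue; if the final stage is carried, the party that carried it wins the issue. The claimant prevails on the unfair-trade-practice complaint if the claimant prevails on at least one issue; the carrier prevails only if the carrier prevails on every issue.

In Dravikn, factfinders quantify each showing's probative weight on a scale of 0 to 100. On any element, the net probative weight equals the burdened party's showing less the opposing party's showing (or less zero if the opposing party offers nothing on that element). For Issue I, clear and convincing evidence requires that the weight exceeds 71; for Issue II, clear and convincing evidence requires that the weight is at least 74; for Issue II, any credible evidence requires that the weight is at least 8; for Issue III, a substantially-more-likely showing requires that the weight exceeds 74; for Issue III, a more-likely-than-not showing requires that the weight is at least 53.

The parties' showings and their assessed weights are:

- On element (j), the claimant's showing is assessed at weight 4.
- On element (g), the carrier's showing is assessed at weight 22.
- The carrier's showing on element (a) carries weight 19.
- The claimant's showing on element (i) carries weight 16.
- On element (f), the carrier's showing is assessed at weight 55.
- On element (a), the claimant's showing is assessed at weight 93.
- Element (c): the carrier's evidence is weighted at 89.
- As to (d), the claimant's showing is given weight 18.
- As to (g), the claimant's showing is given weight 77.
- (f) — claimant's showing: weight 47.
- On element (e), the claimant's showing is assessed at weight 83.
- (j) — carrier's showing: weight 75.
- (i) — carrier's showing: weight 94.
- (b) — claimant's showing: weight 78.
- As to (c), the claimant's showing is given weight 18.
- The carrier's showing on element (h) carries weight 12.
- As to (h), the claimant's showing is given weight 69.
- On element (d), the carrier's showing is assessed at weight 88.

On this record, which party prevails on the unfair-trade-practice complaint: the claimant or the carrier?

claimant

— Issue I —
Stage I.1 (claimant, clear and convincing evidence, weight exceeds 71): (a) net 93−19=74 > 71 — meets; (b) 78 > 71 — meets.
  All elements met. The burden passes to the carrier.
Stage I.2 (carrier, clear and convincing evidence, weight exceeds 71): (c) net 89−18=71 ≤ 71 — fails; (d) net 88−18=70 ≤ 71 — fails.
  Not every element is met, so the carrier fails to carry Stage I.2.
The claimant prevails on this issue.
— Issue II —
Stage II.1 (claimant, clear and convincing evidence, weight is at least 74): (e) 83 ≥ 74 — meets.
  All elements met. The burden passes to the carrier.
Stage II.2 (carrier, any credible evidence, weight is at least 8): (f) net 55−47=8 ≥ 8 — meets.
  All elements met at the final stage.
With every stage satisfied, the carrier prevails on this issue.
— Issue III —
Stage III.1 (claimant, a more-likely-than-not showing, weight is at least 53): (g) net 77−22=55 ≥ 53 — meets; (h) net 69−12=57 ≥ 53 — meets.
  All elements met. The burden passes to the carrier.
Stage III.2 (carrier, a substantially-more-likely showing, weight exceeds 74): (i) net 94−16=78 > 74 — meets; (j) net 75−4=71 ≤ 74 — fails.
  Stage III.2 not carried; the carrier fails its burden.
The analysis ends at Stage III.2; the claimant prevails on this issue.
Per-issue: Issue I → claimant; Issue II → carrier; Issue III → claimant. The claimant must prevail on at least one issue; overall, the claimant prevails.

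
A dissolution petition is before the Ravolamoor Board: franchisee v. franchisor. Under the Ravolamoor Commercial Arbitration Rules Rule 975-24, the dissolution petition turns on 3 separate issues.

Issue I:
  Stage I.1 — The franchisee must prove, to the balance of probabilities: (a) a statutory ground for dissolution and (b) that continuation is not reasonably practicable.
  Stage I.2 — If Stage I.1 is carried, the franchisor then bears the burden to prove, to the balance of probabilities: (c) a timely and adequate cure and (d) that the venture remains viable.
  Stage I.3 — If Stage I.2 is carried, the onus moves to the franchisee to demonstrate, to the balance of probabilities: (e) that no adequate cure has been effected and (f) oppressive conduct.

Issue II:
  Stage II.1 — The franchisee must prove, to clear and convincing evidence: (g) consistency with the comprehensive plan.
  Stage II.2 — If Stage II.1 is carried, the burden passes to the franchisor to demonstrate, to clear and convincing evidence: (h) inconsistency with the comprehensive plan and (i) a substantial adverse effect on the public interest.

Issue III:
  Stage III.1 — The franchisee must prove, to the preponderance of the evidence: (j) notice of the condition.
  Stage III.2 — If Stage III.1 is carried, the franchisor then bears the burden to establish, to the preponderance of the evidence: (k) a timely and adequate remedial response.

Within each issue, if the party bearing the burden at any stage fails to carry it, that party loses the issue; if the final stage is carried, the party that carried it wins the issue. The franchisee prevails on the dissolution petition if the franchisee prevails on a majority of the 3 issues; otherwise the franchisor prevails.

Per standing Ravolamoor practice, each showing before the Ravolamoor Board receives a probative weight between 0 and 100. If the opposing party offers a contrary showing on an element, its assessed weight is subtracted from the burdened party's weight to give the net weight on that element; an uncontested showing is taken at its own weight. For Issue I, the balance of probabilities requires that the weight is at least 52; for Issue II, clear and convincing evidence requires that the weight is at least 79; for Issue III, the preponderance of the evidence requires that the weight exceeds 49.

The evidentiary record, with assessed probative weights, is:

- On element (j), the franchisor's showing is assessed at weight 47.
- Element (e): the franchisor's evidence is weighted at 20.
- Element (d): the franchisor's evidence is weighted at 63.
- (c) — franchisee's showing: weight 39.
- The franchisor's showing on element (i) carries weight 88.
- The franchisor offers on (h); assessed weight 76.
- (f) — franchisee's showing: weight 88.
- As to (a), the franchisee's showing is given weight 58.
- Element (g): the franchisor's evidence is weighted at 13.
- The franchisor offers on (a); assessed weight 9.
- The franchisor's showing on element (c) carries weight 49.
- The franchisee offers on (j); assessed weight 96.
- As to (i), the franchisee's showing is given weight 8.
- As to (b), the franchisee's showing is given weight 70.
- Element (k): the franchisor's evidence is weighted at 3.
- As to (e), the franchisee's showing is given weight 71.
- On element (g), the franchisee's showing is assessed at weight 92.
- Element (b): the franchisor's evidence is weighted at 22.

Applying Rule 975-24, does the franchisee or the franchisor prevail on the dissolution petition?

— Issue I —
Stage I.1 — burden on franchisee; standard: the balance of probabilities (weight is at least 52).
    (a): 58 − 9 = 49 < 52 [not met]
    (b): 70 − 22 = 48 < 52 [not met]
  Not every element is met, so the franchisee fails to carry Stage I.1.
The analysis ends at Stage I.1; the franchisor prevails on this issue.
— Issue II —
At Stage II.1 the franchisee must meet clear and convincing evidence (weight is at least 79): on (g) the weight is 92 less the opposing 13 gives net 79, ≥ 79, so (g) meets the standard.
  The franchisee carries Stage II.1; the franchisor now bears the burden.
At Stage II.2 the franchisor must meet clear and convincing evidence (weight is at least 79): on (h) the weight is 76, which does not reach 79, so (h) does not meet the standard; on (i) the weight is 88 less the opposing 8 gives net 80, ≥ 79, so (i) meets the standard.
  Not every element is met, so the franchisor fails to carry Stage II.2.
The analysis ends at Stage II.2; the franchisee prevails on this issue.
— Issue III —
Stage III.1 — burden on franchisee; standard: the preponderance of the evidence (weight exceeds 49).
    (j): 96 − 47 = 49 ≤ 49 [not met]
  Not every element is met, so the franchisee fails to carry Stage III.1.
The analysis ends at Stage III.1; the franchisor prevails on this issue.
Per-issue: Issue I → franchisor; Issue II → franchisee; Issue III → franchisor. The franchisee must prevail on a majority of issues; overall, the franchisor prevails.

franchisor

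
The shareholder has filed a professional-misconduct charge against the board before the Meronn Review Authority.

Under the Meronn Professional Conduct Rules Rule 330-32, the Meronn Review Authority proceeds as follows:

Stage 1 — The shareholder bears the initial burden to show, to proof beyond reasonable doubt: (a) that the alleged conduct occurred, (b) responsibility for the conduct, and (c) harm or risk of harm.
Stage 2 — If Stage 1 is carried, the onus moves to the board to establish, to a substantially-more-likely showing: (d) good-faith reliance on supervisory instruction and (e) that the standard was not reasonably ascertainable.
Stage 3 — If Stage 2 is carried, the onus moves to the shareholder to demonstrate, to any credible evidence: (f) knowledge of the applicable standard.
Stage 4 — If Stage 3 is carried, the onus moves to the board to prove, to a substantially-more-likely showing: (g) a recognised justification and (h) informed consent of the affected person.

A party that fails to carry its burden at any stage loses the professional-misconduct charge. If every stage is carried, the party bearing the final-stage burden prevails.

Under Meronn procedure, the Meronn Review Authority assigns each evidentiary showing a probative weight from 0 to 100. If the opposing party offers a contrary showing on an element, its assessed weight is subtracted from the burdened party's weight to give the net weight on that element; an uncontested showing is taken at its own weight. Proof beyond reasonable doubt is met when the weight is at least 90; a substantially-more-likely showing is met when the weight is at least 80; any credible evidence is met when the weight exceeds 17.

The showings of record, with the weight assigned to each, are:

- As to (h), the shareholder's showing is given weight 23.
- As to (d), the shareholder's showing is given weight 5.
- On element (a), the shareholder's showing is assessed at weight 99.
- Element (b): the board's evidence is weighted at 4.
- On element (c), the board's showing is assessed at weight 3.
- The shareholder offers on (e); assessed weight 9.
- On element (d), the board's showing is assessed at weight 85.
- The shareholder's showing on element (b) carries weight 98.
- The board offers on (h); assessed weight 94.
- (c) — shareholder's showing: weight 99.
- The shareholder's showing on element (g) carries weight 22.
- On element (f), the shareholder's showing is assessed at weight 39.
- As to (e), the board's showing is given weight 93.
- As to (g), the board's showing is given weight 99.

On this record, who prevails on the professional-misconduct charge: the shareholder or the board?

shareholder

Stage 1 — burden on shareholder; standard: proof beyond reasonable doubt (weight is at least 90).
    (a): 99 ≥ 90 [met]
    (b): 98 − 4 = 94 ≥ 90 [met]
    (c): 99 − 3 = 96 ≥ 90 [met]
  All elements met. The burden passes to the board.
Stage 2 — burden on board; standard: a substantially-more-likely showing (weight is at least 80).
    (d): 85 − 5 = 80 ≥ 80 [met]
    (e): 93 − 9 = 84 ≥ 80 [met]
  Stage 2 is satisfied; the onus moves to the shareholder.
Stage 3 — burden on shareholder; standard: any credible evidence (weight exceeds 17).
    (f): 39 > 17 [met]
  The shareholder carries Stage 3; the board now bears the burden.
Stage 4 — burden on board; standard: a substantially-more-likely showing (weight is at least 80).
    (g): 99 − 22 = 77 < 80 [not met]
    (h): 94 − 23 = 71 < 80 [not met]
  Not every element is met, so the board fails to carry Stage 4.
The shareholder prevails.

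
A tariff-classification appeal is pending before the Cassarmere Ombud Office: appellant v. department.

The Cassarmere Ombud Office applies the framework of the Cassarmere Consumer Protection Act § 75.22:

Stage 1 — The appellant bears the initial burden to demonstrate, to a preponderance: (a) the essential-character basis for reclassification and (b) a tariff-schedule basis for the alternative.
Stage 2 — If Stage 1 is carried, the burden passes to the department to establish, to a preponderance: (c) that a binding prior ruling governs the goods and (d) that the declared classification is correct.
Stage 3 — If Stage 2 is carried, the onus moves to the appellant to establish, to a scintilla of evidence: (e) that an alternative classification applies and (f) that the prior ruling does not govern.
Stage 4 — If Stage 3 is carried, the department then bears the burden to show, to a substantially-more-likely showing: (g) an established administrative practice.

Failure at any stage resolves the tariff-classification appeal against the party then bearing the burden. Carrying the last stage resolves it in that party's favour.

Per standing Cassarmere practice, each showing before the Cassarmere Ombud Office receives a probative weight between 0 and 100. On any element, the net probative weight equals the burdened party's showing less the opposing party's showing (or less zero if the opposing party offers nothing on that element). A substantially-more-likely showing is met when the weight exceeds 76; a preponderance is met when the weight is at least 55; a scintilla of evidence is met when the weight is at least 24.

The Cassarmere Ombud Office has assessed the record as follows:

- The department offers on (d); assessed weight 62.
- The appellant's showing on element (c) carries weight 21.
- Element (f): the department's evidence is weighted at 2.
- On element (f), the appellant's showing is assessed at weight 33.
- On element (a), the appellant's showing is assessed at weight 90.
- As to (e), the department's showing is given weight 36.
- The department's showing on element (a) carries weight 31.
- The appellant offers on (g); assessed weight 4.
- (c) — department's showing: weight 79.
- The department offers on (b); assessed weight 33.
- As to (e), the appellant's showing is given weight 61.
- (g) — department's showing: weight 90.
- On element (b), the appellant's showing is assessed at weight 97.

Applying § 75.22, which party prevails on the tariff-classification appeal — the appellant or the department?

Stage 1 (appellant, a preponderance, weight is at least 55): (a) net 90−31=59 ≥ 55 — meets; (b) net 97−33=64 ≥ 55 — meets.
  All elements met. The burden passes to the department.
Stage 2 (department, a preponderance, weight is at least 55): (c) net 79−21=58 ≥ 55 — meets; (d) 62 ≥ 55 — meets.
  All elements met. The burden passes to the appellant.
Stage 3 (appellant, a scintilla of evidence, weight is at least 24): (e) net 61−36=25 ≥ 24 — meets; (f) net 33−2=31 ≥ 24 — meets.
  Stage 3 carried; the burden shifts to the department.
Stage 4 (department, a substantially-more-likely showing, weight exceeds 76): (g) net 90−4=86 > 76 — meets.
  Stage 4 carried; the final stage is satisfied.
With every stage satisfied, the department prevails.

department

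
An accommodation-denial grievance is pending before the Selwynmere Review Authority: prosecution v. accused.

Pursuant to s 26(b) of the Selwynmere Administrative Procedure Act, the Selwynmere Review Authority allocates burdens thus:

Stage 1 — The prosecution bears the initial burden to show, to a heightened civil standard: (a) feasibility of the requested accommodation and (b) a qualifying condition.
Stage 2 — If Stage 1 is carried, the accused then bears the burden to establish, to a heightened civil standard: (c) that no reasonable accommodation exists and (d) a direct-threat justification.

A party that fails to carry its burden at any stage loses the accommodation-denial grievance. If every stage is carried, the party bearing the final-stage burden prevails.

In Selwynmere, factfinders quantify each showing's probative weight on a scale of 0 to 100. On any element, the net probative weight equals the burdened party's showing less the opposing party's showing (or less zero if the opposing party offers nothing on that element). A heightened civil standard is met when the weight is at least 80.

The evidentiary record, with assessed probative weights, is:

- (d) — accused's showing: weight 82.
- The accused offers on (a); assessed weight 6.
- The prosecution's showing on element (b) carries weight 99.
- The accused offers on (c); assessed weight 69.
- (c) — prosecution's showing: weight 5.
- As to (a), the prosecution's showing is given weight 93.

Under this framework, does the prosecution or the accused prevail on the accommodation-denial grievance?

prosecution

At Stage 1 the prosecution must meet a heightened civil standard (weight is at least 80): on (a) the weight is 93 less the opposing 6 gives net 87, which does reach 80, so (a) meets the standard; on (b) the weight is 99, which does reach 80, so (b) meets the standard.
  The prosecution carries Stage 1; the accused now bears the burden.
At Stage 2 the accused must meet a heightened civil standard (weight is at least 80): on (c) the weight is 69 less the opposing 5 gives net 64, < 80, so (c) does not meet the standard; on (d) the weight is 82, ≥ 80, so (d) meets the standard.
  Stage 2 not carried; the accused fails its burden.
So the prosecution prevails.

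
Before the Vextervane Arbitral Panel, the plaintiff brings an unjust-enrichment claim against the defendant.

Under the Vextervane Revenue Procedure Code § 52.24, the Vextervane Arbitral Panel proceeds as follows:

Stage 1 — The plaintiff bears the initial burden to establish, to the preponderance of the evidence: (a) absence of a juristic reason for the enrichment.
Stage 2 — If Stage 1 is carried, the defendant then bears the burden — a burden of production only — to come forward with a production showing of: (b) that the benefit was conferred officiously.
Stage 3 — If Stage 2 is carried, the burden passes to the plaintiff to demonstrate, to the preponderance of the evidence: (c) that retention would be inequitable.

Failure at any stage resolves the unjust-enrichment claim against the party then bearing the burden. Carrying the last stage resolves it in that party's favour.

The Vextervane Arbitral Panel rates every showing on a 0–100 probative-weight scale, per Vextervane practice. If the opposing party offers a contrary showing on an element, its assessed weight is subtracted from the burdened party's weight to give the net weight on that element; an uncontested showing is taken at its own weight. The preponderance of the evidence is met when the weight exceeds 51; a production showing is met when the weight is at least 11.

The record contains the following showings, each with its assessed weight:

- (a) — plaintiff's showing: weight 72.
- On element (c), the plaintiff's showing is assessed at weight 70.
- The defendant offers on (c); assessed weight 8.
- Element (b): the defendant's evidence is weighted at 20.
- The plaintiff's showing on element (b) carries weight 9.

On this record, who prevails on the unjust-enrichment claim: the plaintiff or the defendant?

plaintiff

Stage 1 — burden on plaintiff; standard: the preponderance of the evidence (weight exceeds 51).
    (a): 72 > 51 [met]
  The plaintiff carries Stage 1; the defendant now bears the burden.
Stage 2 — burden on defendant; standard: a production showing (weight is at least 11).
    (b): 20 − 9 = 11 ≥ 11 [met]
  Stage 2 is satisfied; the onus moves to the plaintiff.
Stage 3 — burden on plaintiff; standard: the preponderance of the evidence (weight exceeds 51).
    (c): 70 − 8 = 62 > 51 [met]
  All elements met at the final stage.
All stages carried — the plaintiff prevails.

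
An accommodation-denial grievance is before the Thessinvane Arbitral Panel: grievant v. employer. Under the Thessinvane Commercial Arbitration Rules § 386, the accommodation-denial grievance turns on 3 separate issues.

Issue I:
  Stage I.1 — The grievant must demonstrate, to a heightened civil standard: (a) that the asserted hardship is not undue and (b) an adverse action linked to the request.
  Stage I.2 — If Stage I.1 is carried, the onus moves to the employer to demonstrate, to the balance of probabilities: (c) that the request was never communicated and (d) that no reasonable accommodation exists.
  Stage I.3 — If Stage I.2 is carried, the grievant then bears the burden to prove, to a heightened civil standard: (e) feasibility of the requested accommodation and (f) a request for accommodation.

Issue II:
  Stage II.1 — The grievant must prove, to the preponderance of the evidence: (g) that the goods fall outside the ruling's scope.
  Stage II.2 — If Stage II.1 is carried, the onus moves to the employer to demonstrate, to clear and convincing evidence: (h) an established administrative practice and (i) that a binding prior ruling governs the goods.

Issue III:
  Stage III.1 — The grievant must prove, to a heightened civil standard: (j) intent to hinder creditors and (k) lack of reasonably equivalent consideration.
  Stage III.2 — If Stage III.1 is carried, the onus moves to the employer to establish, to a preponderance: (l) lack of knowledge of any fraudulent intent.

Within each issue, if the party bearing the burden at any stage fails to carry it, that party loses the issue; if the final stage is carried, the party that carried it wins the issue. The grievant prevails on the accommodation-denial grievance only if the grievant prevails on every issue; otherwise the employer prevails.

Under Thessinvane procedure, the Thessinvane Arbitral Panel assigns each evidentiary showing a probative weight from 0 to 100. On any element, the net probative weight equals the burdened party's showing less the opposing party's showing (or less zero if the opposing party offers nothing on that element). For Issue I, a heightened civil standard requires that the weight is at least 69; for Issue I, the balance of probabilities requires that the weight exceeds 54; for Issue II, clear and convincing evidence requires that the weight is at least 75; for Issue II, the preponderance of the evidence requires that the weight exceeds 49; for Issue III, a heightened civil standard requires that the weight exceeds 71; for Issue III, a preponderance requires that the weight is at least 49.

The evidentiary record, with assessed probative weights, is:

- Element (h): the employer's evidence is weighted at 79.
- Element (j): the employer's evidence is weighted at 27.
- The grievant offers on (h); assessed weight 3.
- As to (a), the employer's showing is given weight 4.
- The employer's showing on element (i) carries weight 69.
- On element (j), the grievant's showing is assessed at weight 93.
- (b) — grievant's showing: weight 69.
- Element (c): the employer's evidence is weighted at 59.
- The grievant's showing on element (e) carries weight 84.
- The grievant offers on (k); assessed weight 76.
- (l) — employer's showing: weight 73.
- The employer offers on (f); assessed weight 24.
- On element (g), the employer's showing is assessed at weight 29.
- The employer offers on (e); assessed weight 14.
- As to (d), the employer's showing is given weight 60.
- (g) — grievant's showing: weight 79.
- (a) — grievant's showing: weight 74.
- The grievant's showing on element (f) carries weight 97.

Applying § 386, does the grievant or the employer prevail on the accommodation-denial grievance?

employer

— Issue I —
Stage I.1 (grievant, a heightened civil standard, weight is at least 69): (a) net 74−4=70 ≥ 69 — meets; (b) 69 ≥ 69 — meets.
  Stage I.1 is satisfied; the onus moves to the employer.
Stage I.2 (employer, the balance of probabilities, weight exceeds 54): (c) 59 > 54 — meets; (d) 60 > 54 — meets.
  Stage I.2 is satisfied; the onus moves to the grievant.
Stage I.3 (grievant, a heightened civil standard, weight is at least 69): (e) net 84−14=70 ≥ 69 — meets; (f) net 97−24=73 ≥ 69 — meets.
  All elements met at the final stage.
Every stage carried; the grievant prevails on this issue.
— Issue II —
Stage II.1 (grievant, the preponderance of the evidence, weight exceeds 49): (g) net 79−29=50 > 49 — meets.
  All elements met. The burden passes to the employer.
Stage II.2 (employer, clear and convincing evidence, weight is at least 75): (h) net 79−3=76 ≥ 75 — meets; (i) 69 < 75 — fails.
  Not every element is met, so the employer fails to carry Stage II.2.
The grievant prevails on this issue.
— Issue III —
Stage III.1 (grievant, a heightened civil standard, weight exceeds 71): (j) net 93−27=66 ≤ 71 — fails; (k) 76 > 71 — meets.
  Not every element is met, so the grievant fails to carry Stage III.1.
The employer prevails on this issue.
Per-issue: Issue I → grievant; Issue II → grievant; Issue III → employer. The grievant must prevail on every issue; overall, the employer prevails.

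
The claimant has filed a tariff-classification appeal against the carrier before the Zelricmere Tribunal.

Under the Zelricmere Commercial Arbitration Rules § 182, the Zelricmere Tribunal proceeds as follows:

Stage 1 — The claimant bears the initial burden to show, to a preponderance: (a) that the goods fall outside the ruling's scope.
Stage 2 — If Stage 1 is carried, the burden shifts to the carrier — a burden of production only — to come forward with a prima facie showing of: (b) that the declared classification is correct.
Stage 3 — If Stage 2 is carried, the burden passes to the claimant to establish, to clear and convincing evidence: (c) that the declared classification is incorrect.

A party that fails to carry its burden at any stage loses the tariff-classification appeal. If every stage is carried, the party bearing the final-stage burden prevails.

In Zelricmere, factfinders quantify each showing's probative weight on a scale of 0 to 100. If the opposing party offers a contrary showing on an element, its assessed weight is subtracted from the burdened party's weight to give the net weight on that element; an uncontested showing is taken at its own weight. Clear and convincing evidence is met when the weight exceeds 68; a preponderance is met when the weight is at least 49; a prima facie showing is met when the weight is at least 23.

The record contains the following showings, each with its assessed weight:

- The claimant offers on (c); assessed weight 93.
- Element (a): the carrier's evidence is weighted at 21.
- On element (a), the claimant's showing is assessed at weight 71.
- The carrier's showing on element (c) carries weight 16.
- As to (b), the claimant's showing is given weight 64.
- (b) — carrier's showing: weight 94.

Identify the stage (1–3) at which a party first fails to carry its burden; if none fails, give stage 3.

Stage 1 — burden on claimant; standard: a preponderance (weight is at least 49).
    (a): 71 − 21 = 50 ≥ 49 [met]
  All elements met. The burden passes to the carrier.
Stage 2 — burden on carrier; standard: a prima facie showing (weight is at least 23).
    (b): 94 − 64 = 30 ≥ 23 [met]
  Stage 2 carried; the burden shifts to the claimant.
Stage 3 — burden on claimant; standard: clear and convincing evidence (weight exceeds 68).
    (c): 93 − 16 = 77 > 68 [met]
  All elements met at the final stage.
With every stage satisfied, the claimant prevails.

stage 3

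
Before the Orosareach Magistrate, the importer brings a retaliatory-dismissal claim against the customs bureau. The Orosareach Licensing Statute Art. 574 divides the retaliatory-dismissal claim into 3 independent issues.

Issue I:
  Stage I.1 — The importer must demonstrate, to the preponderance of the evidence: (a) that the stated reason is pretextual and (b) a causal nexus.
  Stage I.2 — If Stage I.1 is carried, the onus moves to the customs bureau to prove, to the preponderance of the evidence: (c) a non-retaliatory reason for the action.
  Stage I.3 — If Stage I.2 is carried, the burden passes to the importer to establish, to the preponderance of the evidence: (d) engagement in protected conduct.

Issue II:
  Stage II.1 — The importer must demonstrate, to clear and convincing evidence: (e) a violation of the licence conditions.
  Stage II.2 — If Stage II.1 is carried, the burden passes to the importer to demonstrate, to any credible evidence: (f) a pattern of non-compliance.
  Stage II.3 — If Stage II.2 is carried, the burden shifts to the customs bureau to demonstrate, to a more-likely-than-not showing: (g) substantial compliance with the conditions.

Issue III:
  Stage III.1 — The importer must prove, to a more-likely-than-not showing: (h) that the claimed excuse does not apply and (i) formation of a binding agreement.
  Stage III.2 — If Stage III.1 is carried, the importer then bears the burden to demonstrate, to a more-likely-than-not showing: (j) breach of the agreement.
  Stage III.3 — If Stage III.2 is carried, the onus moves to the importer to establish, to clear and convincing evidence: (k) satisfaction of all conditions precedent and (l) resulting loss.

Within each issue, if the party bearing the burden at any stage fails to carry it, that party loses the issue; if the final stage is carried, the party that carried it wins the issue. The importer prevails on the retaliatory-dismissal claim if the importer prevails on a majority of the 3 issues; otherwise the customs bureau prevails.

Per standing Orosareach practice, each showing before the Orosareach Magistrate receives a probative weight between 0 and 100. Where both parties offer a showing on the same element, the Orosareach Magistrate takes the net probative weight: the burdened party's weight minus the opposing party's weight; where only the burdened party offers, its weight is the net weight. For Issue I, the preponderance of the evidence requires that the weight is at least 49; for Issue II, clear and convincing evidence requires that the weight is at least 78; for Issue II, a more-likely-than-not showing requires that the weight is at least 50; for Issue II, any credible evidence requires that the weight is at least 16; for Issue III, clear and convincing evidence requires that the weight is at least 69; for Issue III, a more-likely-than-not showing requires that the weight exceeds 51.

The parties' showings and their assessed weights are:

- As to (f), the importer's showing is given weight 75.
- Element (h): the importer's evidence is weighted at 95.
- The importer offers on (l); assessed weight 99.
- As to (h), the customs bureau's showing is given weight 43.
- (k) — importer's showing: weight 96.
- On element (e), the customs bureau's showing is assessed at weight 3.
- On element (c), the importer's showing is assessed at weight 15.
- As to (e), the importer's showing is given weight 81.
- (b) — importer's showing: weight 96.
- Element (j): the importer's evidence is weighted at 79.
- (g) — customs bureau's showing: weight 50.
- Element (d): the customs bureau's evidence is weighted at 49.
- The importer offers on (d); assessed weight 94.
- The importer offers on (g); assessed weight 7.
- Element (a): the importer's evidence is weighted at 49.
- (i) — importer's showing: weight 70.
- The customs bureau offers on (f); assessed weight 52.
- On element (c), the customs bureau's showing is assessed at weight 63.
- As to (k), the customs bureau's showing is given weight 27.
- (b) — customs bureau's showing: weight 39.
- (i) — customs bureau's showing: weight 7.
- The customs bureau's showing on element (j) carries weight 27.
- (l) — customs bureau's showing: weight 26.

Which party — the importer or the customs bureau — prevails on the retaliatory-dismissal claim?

— Issue I —
Stage I.1 — burden on importer; standard: the preponderance of the evidence (weight is at least 49).
    (a): 49 ≥ 49 [met]
    (b): 96 − 39 = 57 ≥ 49 [met]
  Stage I.1 carried; the burden shifts to the customs bureau.
Stage I.2 — burden on customs bureau; standard: the preponderance of the evidence (weight is at least 49).
    (c): 63 − 15 = 48 < 49 [not met]
  Stage I.2 not carried; the customs bureau fails its burden.
The analysis ends at Stage I.2; the importer prevails on this issue.
— Issue II —
Stage II.1 (importer, clear and convincing evidence, weight is at least 78): (e) net 81−3=78 ≥ 78 — meets.
  All elements met. The importer retains the burden for Stage II.2.
Stage II.2 (importer, any credible evidence, weight is at least 16): (f) net 75−52=23 ≥ 16 — meets.
  Stage II.2 carried; the burden shifts to the customs bureau.
Stage II.3 (customs bureau, a more-likely-than-not showing, weight is at least 50): (g) net 50−7=43 < 50 — fails.
  Not every element is met, so the customs bureau fails to carry Stage II.3.
The analysis ends at Stage II.3; the importer prevails on this issue.
— Issue III —
Stage III.1 (importer, a more-likely-than-not showing, weight exceeds 51): (h) net 95−43=52 > 51 — meets; (i) net 70−7=63 > 51 — meets.
  All elements met. The importer retains the burden for Stage III.2.
Stage III.2 (importer, a more-likely-than-not showing, weight exceeds 51): (j) net 79−27=52 > 51 — meets.
  Stage III.2 is satisfied; the importer continues to bear the burden.
Stage III.3 (importer, clear and convincing evidence, weight is at least 69): (k) net 96−27=69 ≥ 69 — meets; (l) net 99−26=73 ≥ 69 — meets.
  All elements met at the final stage.
All stages carried — the importer prevails on this issue.
Per-issue: Issue I → importer; Issue II → importer; Issue III → importer. The importer must prevail on a majority of issues; overall, the importer prevails.

importer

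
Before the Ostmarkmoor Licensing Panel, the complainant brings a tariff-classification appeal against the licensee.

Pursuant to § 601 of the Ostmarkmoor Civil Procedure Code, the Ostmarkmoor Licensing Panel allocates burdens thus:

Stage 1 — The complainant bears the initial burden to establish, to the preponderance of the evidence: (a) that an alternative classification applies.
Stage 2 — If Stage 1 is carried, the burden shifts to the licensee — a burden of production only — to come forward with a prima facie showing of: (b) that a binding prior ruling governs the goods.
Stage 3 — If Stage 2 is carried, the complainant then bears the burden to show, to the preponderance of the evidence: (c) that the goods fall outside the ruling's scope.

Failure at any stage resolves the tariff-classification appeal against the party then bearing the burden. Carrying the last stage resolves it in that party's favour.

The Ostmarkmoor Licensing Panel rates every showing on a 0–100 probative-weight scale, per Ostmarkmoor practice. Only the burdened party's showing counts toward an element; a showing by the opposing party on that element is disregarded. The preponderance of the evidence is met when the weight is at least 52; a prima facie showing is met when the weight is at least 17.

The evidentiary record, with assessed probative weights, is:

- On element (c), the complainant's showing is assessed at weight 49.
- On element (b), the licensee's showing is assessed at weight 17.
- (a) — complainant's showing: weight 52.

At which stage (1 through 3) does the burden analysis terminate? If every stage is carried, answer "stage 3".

Stage 1 (complainant, the preponderance of the evidence, weight is at least 52): (a) 52 ≥ 52 — meets.
  Stage 1 carried; the burden shifts to the licensee.
Stage 2 (licensee, a prima facie showing, weight is at least 17): (b) 17 ≥ 17 — meets.
  All elements met. The burden passes to the complainant.
Stage 3 (complainant, the preponderance of the evidence, weight is at least 52): (c) 49 < 52 — fails.
  The complainant does not carry Stage 3.
The analysis ends at Stage 3; the licensee prevails.

stage 3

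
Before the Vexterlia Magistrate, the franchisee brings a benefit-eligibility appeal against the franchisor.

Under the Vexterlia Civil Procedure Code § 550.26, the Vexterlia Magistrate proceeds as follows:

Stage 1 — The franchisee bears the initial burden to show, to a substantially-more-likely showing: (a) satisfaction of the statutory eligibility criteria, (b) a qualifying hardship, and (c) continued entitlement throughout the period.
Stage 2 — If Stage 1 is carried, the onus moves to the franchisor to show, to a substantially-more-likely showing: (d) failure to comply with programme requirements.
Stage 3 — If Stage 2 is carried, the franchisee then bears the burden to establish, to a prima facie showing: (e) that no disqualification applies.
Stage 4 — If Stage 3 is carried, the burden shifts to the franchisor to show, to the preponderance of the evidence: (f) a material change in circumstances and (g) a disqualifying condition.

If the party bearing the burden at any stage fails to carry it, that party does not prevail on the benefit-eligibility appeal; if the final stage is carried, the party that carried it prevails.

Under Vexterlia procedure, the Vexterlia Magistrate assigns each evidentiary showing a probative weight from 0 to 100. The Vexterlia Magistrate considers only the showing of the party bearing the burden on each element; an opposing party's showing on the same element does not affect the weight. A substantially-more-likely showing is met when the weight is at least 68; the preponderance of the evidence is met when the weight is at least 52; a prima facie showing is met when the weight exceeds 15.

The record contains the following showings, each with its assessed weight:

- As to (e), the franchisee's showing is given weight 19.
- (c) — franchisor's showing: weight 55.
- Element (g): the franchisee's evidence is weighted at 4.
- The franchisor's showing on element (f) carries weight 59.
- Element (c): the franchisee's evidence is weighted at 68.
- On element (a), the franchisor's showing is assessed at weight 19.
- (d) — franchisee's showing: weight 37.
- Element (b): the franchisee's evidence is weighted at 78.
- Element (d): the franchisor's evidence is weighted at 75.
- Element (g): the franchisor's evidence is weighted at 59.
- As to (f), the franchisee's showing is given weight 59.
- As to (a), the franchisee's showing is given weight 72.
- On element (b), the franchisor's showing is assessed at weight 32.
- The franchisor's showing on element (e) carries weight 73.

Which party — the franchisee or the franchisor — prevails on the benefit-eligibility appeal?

franchisor

Stage 1 (franchisee, a substantially-more-likely showing, weight is at least 68): (a) 72 (franchisor's 19 disregarded) ≥ 68 — meets; (b) 78 (franchisor's 32 disregarded) ≥ 68 — meets; (c) 68 (franchisor's 55 disregarded) ≥ 68 — meets.
  All elements met. The burden passes to the franchisor.
Stage 2 (franchisor, a substantially-more-likely showing, weight is at least 68): (d) 75 (franchisee's 37 disregarded) ≥ 68 — meets.
  Stage 2 carried; the burden shifts to the franchisee.
Stage 3 (franchisee, a prima facie showing, weight exceeds 15): (e) 19 (franchisor's 73 disregarded) > 15 — meets.
  Stage 3 carried; the burden shifts to the franchisor.
Stage 4 (franchisor, the preponderance of the evidence, weight is at least 52): (f) 59 (franchisee's 59 disregarded) ≥ 52 — meets; (g) 59 (franchisee's 4 disregarded) ≥ 52 — meets.
  All elements met at the final stage.
Every stage carried; the franchisor prevails.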